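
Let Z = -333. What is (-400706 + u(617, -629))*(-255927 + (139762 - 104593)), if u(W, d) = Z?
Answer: 88532567562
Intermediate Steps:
u(W, d) = -333
(-400706 + u(617, -629))*(-255927 + (139762 - 104593)) = (-400706 - 333)*(-255927 + (139762 - 104593)) = -401039*(-255927 + 35169) = -401039*(-220758) = 88532567562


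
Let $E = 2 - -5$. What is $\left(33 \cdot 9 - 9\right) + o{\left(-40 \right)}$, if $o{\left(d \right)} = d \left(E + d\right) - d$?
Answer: $1648$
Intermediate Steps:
$E = 7$ ($E = 2 + 5 = 7$)
$o{\left(d \right)} = - d + d \left(7 + d\right)$ ($o{\left(d \right)} = d \left(7 + d\right) - d = - d + d \left(7 + d\right)$)
$\left(33 \cdot 9 - 9\right) + o{\left(-40 \right)} = \left(33 \cdot 9 - 9\right) - 40 \left(6 - 40\right) = \left(297 - 9\right) - -1360 = 288 + 1360 = 1648$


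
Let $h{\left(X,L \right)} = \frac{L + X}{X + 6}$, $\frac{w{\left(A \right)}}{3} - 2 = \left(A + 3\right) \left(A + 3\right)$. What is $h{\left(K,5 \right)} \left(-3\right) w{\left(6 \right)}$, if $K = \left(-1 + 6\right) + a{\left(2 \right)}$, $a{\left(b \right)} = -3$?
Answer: $- \frac{5229}{8} \approx -653.63$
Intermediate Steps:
$w{\left(A \right)} = 6 + 3 \left(3 + A\right)^{2}$ ($w{\left(A \right)} = 6 + 3 \left(A + 3\right) \left(A + 3\right) = 6 + 3 \left(3 + A\right) \left(3 + A\right) = 6 + 3 \left(3 + A\right)^{2}$)
$K = 2$ ($K = \left(-1 + 6\right) - 3 = 5 - 3 = 2$)
$h{\left(X,L \right)} = \frac{L + X}{6 + X}$
$h{\left(K,5 \right)} \left(-3\right) w{\left(6 \right)} = \frac{5 + 2}{6 + 2} \left(-3\right) \left(6 + 3 \left(3 + 6\right)^{2}\right) = \frac{1}{8} \cdot 7 \left(-3\right) \left(6 + 3 \cdot 9^{2}\right) = \frac{1}{8} \cdot 7 \left(-3\right) \left(6 + 3 \cdot 81\right) = \frac{7}{8} \left(-3\right) \left(6 + 243\right) = \left(- \frac{21}{8}\right) 249 = - \frac{5229}{8}$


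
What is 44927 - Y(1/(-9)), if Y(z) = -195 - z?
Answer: 406097/9 ≈ 45122.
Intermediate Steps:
44927 - Y(1/(-9)) = 44927 - (-195 - 1/(-9)) = 44927 - (-195 - 1*(-⅑)) = 44927 - (-195 + ⅑) = 44927 - 1*(-1754/9) = 44927 + 1754/9 = 406097/9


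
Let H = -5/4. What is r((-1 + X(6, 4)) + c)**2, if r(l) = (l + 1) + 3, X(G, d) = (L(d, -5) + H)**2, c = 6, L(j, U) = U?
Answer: 591361/256 ≈ 2310.0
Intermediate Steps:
H = -5/4 (H = -5*1/4 = -5/4 ≈ -1.2500)
X(G, d) = 625/16 (X(G, d) = (-5 - 5/4)**2 = (-25/4)**2 = 625/16)
r(l) = 4 + l (r(l) = (1 + l) + 3 = 4 + l)
r((-1 + X(6, 4)) + c)**2 = (4 + ((-1 + 625/16) + 6))**2 = (4 + (609/16 + 6))**2 = (4 + 705/16)**2 = (769/16)**2 = 591361/256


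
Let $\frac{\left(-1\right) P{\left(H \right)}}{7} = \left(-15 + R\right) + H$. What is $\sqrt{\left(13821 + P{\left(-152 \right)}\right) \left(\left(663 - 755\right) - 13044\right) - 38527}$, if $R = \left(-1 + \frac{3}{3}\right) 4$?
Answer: $i \sqrt{196947167} \approx 14034.0 i$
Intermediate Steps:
$R = 0$ ($R = \left(-1 + 3 \cdot \frac{1}{3}\right) 4 = \left(-1 + 1\right) 4 = 0 \cdot 4 = 0$)
$P{\left(H \right)} = 105 - 7 H$ ($P{\left(H \right)} = - 7 \left(\left(-15 + 0\right) + H\right) = - 7 \left(-15 + H\right) = 105 - 7 H$)
$\sqrt{\left(13821 + P{\left(-152 \right)}\right) \left(\left(663 - 755\right) - 13044\right) - 38527} = \sqrt{\left(13821 + \left(105 - -1064\right)\right) \left(\left(663 - 755\right) - 13044\right) - 38527} = \sqrt{\left(13821 + \left(105 + 1064\right)\right) \left(\left(663 - 755\right) - 13044\right) - 38527} = \sqrt{\left(13821 + 1169\right) \left(-92 - 13044\right) - 38527} = \sqrt{14990 \left(-13136\right) - 38527} = \sqrt{-196908640 - 38527} = \sqrt{-196947167} = i \sqrt{196947167}$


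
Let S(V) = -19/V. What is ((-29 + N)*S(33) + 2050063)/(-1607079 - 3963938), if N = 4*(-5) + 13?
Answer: -22550921/61281187 ≈ -0.36799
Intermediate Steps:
N = -7 (N = -20 + 13 = -7)
((-29 + N)*S(33) + 2050063)/(-1607079 - 3963938) = ((-29 - 7)*(-19/33) + 2050063)/(-1607079 - 3963938) = (-(-684)/33 + 2050063)/(-5571017) = (-36*(-19/33) + 2050063)*(-1/5571017) = (228/11 + 2050063)*(-1/5571017) = (22550921/11)*(-1/5571017) = -22550921/61281187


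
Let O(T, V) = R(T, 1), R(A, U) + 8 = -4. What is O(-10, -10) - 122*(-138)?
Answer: 16824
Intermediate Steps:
R(A, U) = -12 (R(A, U) = -8 - 4 = -12)
O(T, V) = -12
O(-10, -10) - 122*(-138) = -12 - 122*(-138) = -12 + 16836 = 16824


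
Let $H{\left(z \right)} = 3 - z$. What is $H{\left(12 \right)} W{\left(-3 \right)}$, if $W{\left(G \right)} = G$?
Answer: $27$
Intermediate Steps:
$H{\left(12 \right)} W{\left(-3 \right)} = \left(3 - 12\right) \left(-3\right) = \left(-9\right) \left(-3\right) = 27$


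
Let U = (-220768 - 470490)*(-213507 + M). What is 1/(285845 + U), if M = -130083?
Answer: 1/237509622065 ≈ 4.2104e-12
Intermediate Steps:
U = 237509336220 (U = (-220768 - 470490)*(-213507 - 130083) = -691258*(-343590) = 237509336220)
1/(285845 + U) = 1/(285845 + 237509336220) = 1/237509622065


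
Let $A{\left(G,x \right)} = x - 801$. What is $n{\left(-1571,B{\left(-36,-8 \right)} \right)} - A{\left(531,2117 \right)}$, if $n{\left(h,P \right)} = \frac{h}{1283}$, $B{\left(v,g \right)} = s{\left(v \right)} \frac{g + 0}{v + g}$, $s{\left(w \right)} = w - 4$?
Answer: $- \frac{1689999}{1283} \approx -1317.2$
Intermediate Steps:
$s{\left(w \right)} = -4 + w$ ($s{\left(w \right)} = w - 4 = -4 + w$)
$A{\left(G,x \right)} = -801 + x$ ($A{\left(G,x \right)} = x - 801 = -801 + x$)
$B{\left(v,g \right)} = \frac{g \left(-4 + v\right)}{g + v}$ ($B{\left(v,g \right)} = \left(-4 + v\right) \frac{g + 0}{v + g} = \left(-4 + v\right) \frac{g}{g + v} = \frac{g \left(-4 + v\right)}{g + v}$)
$n{\left(h,P \right)} = \frac{h}{1283}$ ($n{\left(h,P \right)} = h \frac{1}{1283} = \frac{h}{1283}$)
$n{\left(-1571,B{\left(-36,-8 \right)} \right)} - A{\left(531,2117 \right)} = \frac{1}{1283} \left(-1571\right) - \left(-801 + 2117\right) = - \frac{1571}{1283} - 1316 = - \frac{1689999}{1283}$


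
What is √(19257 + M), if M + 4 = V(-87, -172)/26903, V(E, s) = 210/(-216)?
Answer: √501651752807567/161418 ≈ 138.76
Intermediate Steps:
V(E, s) = -35/36 (V(E, s) = 210*(-1/216) = -35/36)
M = -3874067/968508 (M = -4 - 35/36/26903 = -4 - 35/36*1/26903 = -4 - 35/968508 = -3874067/968508 ≈ -4.0000)
√(19257 + M) = √(19257 - 3874067/968508) = √(18646684489/968508) = √501651752807567/161418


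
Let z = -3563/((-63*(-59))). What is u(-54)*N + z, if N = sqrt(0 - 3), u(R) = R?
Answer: -509/531 - 54*I*sqrt(3) ≈ -0.95857 - 93.531*I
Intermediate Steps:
z = -509/531 (z = -3563/3717 = -3563*1/3717 = -509/531 ≈ -0.95857)
N = I*sqrt(3) (N = sqrt(-3) = I*sqrt(3) ≈ 1.732*I)
u(-54)*N + z = -54*I*sqrt(3) - 509/531 = -509/531 - 54*I*sqrt(3)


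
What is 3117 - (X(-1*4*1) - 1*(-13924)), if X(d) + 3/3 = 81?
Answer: -10887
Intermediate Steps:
X(d) = 80 (X(d) = -1 + 81 = 80)
3117 - (X(-1*4*1) - 1*(-13924)) = 3117 - (80 - 1*(-13924)) = 3117 - (80 + 13924) = 3117 - 1*14004 = 3117 - 14004 = -10887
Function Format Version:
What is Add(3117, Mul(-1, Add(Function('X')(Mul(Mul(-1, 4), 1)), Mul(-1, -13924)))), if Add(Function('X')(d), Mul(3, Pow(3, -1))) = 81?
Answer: -10887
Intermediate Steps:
Function('X')(d) = 80 (Function('X')(d) = Add(-1, 81) = 80)
Add(3117, Mul(-1, Add(Function('X')(Mul(Mul(-1, 4), 1)), Mul(-1, -13924)))) = Add(3117, Mul(-1, Add(80, Mul(-1, -13924)))) = Add(3117, Mul(-1, Add(80, 13924))) = Add(3117, Mul(-1, 14004)) = Add(3117, -14004) = -10887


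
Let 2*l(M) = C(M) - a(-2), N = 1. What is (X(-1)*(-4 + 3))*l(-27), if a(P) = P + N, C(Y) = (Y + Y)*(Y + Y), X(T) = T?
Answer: 2917/2 ≈ 1458.5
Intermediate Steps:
C(Y) = 4*Y² (C(Y) = (2*Y)*(2*Y) = 4*Y²)
a(P) = 1 + P (a(P) = P + 1 = 1 + P)
l(M) = ½ + 2*M² (l(M) = (4*M² - (1 - 2))/2 = (4*M² - 1*(-1))/2 = (4*M² + 1)/2 = (1 + 4*M²)/2 = ½ + 2*M²)
(X(-1)*(-4 + 3))*l(-27) = (-(-4 + 3))*(½ + 2*(-27)²) = (-1*(-1))*(½ + 2*729) = 1*(½ + 1458) = 1*(2917/2) = 2917/2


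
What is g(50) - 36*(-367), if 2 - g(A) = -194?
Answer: 13408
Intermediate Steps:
g(A) = 196 (g(A) = 2 - 1*(-194) = 2 + 194 = 196)
g(50) - 36*(-367) = 196 - 36*(-367) = 196 + 13212 = 13408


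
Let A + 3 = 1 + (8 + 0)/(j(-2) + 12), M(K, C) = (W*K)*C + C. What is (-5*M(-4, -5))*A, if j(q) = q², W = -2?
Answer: -675/2 ≈ -337.50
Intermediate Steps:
M(K, C) = C - 2*C*K (M(K, C) = (-2*K)*C + C = -2*C*K + C = C - 2*C*K)
A = -3/2 (A = -3 + (1 + (8 + 0)/((-2)² + 12)) = -3 + (1 + 8/(4 + 12)) = -3 + (1 + 8/16) = -3 + (1 + 8*(1/16)) = -3 + (1 + ½) = -3 + 3/2 = -3/2 ≈ -1.5000)
(-5*M(-4, -5))*A = -(-25)*(1 - 2*(-4))*(-3/2) = -(-25)*(1 + 8)*(-3/2) = -(-25)*9*(-3/2) = -5*(-45)*(-3/2) = 225*(-3/2) = -675/2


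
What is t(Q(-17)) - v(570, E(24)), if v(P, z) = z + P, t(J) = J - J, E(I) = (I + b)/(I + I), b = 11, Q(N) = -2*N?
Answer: -27395/48 ≈ -570.73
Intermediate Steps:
E(I) = (11 + I)/(2*I) (E(I) = (I + 11)/(I + I) = (11 + I)/((2*I)) = (11 + I)*(1/(2*I)) = (11 + I)/(2*I))
t(J) = 0
v(P, z) = P + z
t(Q(-17)) - v(570, E(24)) = 0 - (570 + (½)*(11 + 24)/24) = 0 - (570 + (½)*(1/24)*35) = 0 - (570 + 35/48) = 0 - 1*27395/48 = 0 - 27395/48 = -27395/48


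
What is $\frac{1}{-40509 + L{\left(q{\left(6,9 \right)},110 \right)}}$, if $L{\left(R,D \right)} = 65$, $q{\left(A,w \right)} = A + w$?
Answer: $- \frac{1}{40444} \approx -2.4726 \cdot 10^{-5}$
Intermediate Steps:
$\frac{1}{-40509 + L{\left(q{\left(6,9 \right)},110 \right)}} = \frac{1}{-40509 + 65} = \frac{1}{-40444} = - \frac{1}{40444}$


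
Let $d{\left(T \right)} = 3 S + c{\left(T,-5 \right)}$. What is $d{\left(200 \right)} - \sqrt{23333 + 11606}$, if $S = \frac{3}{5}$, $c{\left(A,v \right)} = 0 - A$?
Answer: $- \frac{991}{5} - \sqrt{34939} \approx -385.12$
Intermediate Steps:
$c{\left(A,v \right)} = - A$
$S = \frac{3}{5}$ ($S = 3 \cdot \frac{1}{5} = \frac{3}{5} \approx 0.6$)
$d{\left(T \right)} = \frac{9}{5} - T$ ($d{\left(T \right)} = 3 \cdot \frac{3}{5} - T = \frac{9}{5} - T$)
$d{\left(200 \right)} - \sqrt{23333 + 11606} = \left(\frac{9}{5} - 200\right) - \sqrt{23333 + 11606} = \left(\frac{9}{5} - 200\right) - \sqrt{34939} = - \frac{991}{5} - \sqrt{34939}$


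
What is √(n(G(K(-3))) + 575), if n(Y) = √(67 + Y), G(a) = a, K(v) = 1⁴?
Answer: √(575 + 2*√17) ≈ 24.150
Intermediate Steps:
K(v) = 1
√(n(G(K(-3))) + 575) = √(√(67 + 1) + 575) = √(√68 + 575) = √(2*√17 + 575) = √(575 + 2*√17)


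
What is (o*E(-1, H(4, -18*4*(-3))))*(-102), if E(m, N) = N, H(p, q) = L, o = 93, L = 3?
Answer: -28458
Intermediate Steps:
H(p, q) = 3
(o*E(-1, H(4, -18*4*(-3))))*(-102) = (93*3)*(-102) = 279*(-102) = -28458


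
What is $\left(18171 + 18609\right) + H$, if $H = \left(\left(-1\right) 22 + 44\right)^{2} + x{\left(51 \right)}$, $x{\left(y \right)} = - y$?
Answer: $37213$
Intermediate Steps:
$H = 433$ ($H = \left(\left(-1\right) 22 + 44\right)^{2} - 51 = \left(-22 + 44\right)^{2} - 51 = 22^{2} - 51 = 484 - 51 = 433$)
$\left(18171 + 18609\right) + H = \left(18171 + 18609\right) + 433 = 36780 + 433 = 37213$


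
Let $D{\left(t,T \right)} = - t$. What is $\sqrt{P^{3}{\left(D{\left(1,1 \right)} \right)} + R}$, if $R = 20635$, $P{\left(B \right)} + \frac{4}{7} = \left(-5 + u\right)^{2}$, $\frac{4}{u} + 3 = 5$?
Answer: $\frac{4 \sqrt{3186393}}{49} \approx 145.72$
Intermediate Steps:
$u = 2$ ($u = \frac{4}{-3 + 5} = \frac{4}{2} = 4 \cdot \frac{1}{2} = 2$)
$P{\left(B \right)} = \frac{59}{7}$ ($P{\left(B \right)} = - \frac{4}{7} + \left(-5 + 2\right)^{2} = - \frac{4}{7} + \left(-3\right)^{2} = - \frac{4}{7} + 9 = \frac{59}{7}$)
$\sqrt{P^{3}{\left(D{\left(1,1 \right)} \right)} + R} = \sqrt{\left(\frac{59}{7}\right)^{3} + 20635} = \sqrt{\frac{205379}{343} + 20635} = \sqrt{\frac{7283184}{343}} = \frac{4 \sqrt{3186393}}{49}$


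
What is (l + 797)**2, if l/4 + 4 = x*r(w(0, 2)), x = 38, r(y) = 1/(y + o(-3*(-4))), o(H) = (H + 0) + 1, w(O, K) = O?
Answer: 106193025/169 ≈ 6.2836e+5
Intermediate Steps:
o(H) = 1 + H (o(H) = H + 1 = 1 + H)
r(y) = 1/(13 + y) (r(y) = 1/(y + (1 - 3*(-4))) = 1/(y + (1 + 12)) = 1/(y + 13) = 1/(13 + y))
l = -56/13 (l = -16 + 4*(38/(13 + 0)) = -16 + 4*(38/13) = -16 + 152/13 = -56/13 ≈ -4.3077)
(l + 797)**2 = (-56/13 + 797)**2 = (10305/13)**2 = 106193025/169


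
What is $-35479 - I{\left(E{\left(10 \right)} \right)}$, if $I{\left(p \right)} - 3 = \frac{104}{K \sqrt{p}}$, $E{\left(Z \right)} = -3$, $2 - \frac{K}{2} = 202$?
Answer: $-35482 - \frac{13 i \sqrt{3}}{150} \approx -35482.0 - 0.15011 i$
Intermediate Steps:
$K = -400$ ($K = 4 - 404 = -400$)
$I{\left(p \right)} = 3 - \frac{13}{50 \sqrt{p}}$ ($I{\left(p \right)} = 3 + \frac{104}{\left(-400\right) \sqrt{p}} = 3 + 104 \left(- \frac{1}{400 \sqrt{p}}\right) = 3 - \frac{13}{50 \sqrt{p}}$)
$-35479 - I{\left(E{\left(10 \right)} \right)} = -35479 - \left(3 - \frac{13}{50 i \sqrt{3}}\right) = -35479 - \left(3 - \frac{13 \left(- \frac{i \sqrt{3}}{3}\right)}{50}\right) = -35479 - \left(3 + \frac{13 i \sqrt{3}}{150}\right) = -35482 - \frac{13 i \sqrt{3}}{150}$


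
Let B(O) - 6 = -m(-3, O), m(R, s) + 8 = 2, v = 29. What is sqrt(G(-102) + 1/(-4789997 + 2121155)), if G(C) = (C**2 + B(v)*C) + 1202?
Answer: 973*sqrt(8678777646)/889614 ≈ 101.89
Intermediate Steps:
m(R, s) = -6 (m(R, s) = -8 + 2 = -6)
B(O) = 12 (B(O) = 6 - 1*(-6) = 6 + 6 = 12)
G(C) = 1202 + C**2 + 12*C (G(C) = (C**2 + 12*C) + 1202 = 1202 + C**2 + 12*C)
sqrt(G(-102) + 1/(-4789997 + 2121155)) = sqrt((1202 + (-102)**2 + 12*(-102)) + 1/(-4789997 + 2121155)) = sqrt((1202 + 10404 - 1224) + 1/(-2668842)) = sqrt(10382 - 1/2668842) = sqrt(27707917643/2668842) = 973*sqrt(8678777646)/889614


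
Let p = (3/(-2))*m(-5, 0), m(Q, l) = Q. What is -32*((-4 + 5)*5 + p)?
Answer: -400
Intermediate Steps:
p = 15/2 (p = (3/(-2))*(-5) = (3*(-½))*(-5) = -3/2*(-5) = 15/2 ≈ 7.5000)
-32*((-4 + 5)*5 + p) = -32*((-4 + 5)*5 + 15/2) = -32*(1*5 + 15/2) = -32*(5 + 15/2) = -32*25/2 = -400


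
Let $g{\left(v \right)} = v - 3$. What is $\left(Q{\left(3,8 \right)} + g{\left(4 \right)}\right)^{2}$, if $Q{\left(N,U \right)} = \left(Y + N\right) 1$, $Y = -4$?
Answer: $0$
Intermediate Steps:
$g{\left(v \right)} = -3 + v$
$Q{\left(N,U \right)} = -4 + N$ ($Q{\left(N,U \right)} = \left(-4 + N\right) 1 = -4 + N$)
$\left(Q{\left(3,8 \right)} + g{\left(4 \right)}\right)^{2} = \left(\left(-4 + 3\right) + \left(-3 + 4\right)\right)^{2} = \left(-1 + 1\right)^{2} = 0^{2} = 0$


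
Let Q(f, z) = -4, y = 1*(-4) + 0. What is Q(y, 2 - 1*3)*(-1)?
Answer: 4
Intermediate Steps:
y = -4 (y = -4 + 0 = -4)
Q(y, 2 - 1*3)*(-1) = -4*(-1) = 4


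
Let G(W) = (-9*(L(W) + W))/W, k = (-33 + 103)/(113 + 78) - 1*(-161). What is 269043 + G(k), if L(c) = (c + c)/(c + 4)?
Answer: 8497435452/31585 ≈ 2.6903e+5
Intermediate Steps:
L(c) = 2*c/(4 + c) (L(c) = (2*c)/(4 + c) = 2*c/(4 + c))
k = 30821/191 (k = 70/191 + 161 = 30821/191 ≈ 161.37)
G(W) = (-9*W - 18*W/(4 + W))/W (G(W) = (-9*(2*W/(4 + W) + W))/W = (-9*(W + 2*W/(4 + W)))/W = (-9*W - 18*W/(4 + W))/W)
269043 + G(k) = 269043 + 9*(-6 - 1*30821/191)/(4 + 30821/191) = 269043 + 9*(-6 - 30821/191)/(31585/191) = 269043 + 9*(191/31585)*(-31967/191) = 269043 - 287703/31585 = 8497435452/31585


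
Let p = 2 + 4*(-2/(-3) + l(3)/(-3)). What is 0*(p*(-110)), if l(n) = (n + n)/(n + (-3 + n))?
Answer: 0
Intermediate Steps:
l(n) = 2*n/(-3 + 2*n) (l(n) = (2*n)/(-3 + 2*n) = 2*n/(-3 + 2*n))
p = 2 (p = 2 + 4*(-2/(-3) + (2*3/(-3 + 2*3))/(-3)) = 2 + 4*(-2*(-⅓) + (2*3/(-3 + 6))*(-⅓)) = 2 + 4*(⅔ + (2*3/3)*(-⅓)) = 2 + 4*(⅔ + (2*3*(⅓))*(-⅓)) = 2 + 4*(⅔ + 2*(-⅓)) = 2 + 4*(⅔ - ⅔) = 2 + 4*0 = 2 + 0 = 2)
0*(p*(-110)) = 0*(2*(-110)) = 0*(-220) = 0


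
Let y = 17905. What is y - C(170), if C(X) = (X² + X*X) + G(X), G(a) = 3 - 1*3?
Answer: -39895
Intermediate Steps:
G(a) = 0 (G(a) = 3 - 3 = 0)
C(X) = 2*X² (C(X) = (X² + X*X) + 0 = (X² + X²) + 0 = 2*X² + 0 = 2*X²)
y - C(170) = 17905 - 2*170² = 17905 - 2*28900 = 17905 - 1*57800 = 17905 - 57800 = -39895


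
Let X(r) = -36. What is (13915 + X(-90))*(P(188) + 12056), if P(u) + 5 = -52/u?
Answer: 7860843536/47 ≈ 1.6725e+8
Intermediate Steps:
P(u) = -5 - 52/u
(13915 + X(-90))*(P(188) + 12056) = (13915 - 36)*((-5 - 52/188) + 12056) = 13879*((-5 - 52*1/188) + 12056) = 13879*((-5 - 13/47) + 12056) = 13879*(-248/47 + 12056) = 13879*(566384/47) = 7860843536/47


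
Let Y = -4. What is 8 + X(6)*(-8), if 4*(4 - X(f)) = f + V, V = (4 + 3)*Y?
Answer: -68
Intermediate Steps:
V = -28 (V = (4 + 3)*(-4) = 7*(-4) = -28)
X(f) = 11 - f/4 (X(f) = 4 - (f - 28)/4 = 4 - (-28 + f)/4 = 4 + (7 - f/4) = 11 - f/4)
8 + X(6)*(-8) = 8 + (11 - ¼*6)*(-8) = 8 + (11 - 3/2)*(-8) = 8 + (19/2)*(-8) = 8 - 76 = -68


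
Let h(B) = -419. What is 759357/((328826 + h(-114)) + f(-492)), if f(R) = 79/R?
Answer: 373603644/161576165 ≈ 2.3122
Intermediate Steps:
759357/((328826 + h(-114)) + f(-492)) = 759357/((328826 - 419) + 79/(-492)) = 759357/(328407 + 79*(-1/492)) = 759357/(328407 - 79/492) = 759357/(161576165/492) = 759357*(492/161576165) = 373603644/161576165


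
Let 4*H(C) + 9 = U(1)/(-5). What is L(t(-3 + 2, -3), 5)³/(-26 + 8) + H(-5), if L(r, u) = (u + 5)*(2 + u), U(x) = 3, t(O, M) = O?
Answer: -857608/45 ≈ -19058.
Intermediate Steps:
L(r, u) = (2 + u)*(5 + u) (L(r, u) = (5 + u)*(2 + u) = (2 + u)*(5 + u))
H(C) = -12/5 (H(C) = -9/4 + (3/(-5))/4 = -9/4 + (3*(-⅕))/4 = -9/4 + (¼)*(-⅗) = -9/4 - 3/20 = -12/5)
L(t(-3 + 2, -3), 5)³/(-26 + 8) + H(-5) = (10 + 5² + 7*5)³/(-26 + 8) - 12/5 = (10 + 25 + 35)³/(-18) - 12/5 = 70³*(-1/18) - 12/5 = 343000*(-1/18) - 12/5 = -171500/9 - 12/5 = -857608/45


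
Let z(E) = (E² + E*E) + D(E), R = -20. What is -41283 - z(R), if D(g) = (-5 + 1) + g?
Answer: -42059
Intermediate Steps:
D(g) = -4 + g
z(E) = -4 + E + 2*E² (z(E) = (E² + E*E) + (-4 + E) = (E² + E²) + (-4 + E) = 2*E² + (-4 + E) = -4 + E + 2*E²)
-41283 - z(R) = -41283 - (-4 - 20 + 2*(-20)²) = -41283 - (-4 - 20 + 2*400) = -41283 - (-4 - 20 + 800) = -41283 - 1*776 = -41283 - 776 = -42059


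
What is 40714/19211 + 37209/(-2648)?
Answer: -607011427/50870728 ≈ -11.932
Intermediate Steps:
40714/19211 + 37209/(-2648) = 40714*(1/19211) + 37209*(-1/2648) = 40714/19211 - 37209/2648 = -607011427/50870728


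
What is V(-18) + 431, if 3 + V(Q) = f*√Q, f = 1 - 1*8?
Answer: 428 - 21*I*√2 ≈ 428.0 - 29.698*I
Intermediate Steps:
f = -7 (f = 1 - 8 = -7)
V(Q) = -3 - 7*√Q
V(-18) + 431 = (-3 - 21*I*√2) + 431 = 428 - 21*I*√2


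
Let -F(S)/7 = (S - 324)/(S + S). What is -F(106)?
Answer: -763/106 ≈ -7.1981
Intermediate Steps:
F(S) = -7*(-324 + S)/(2*S) (F(S) = -7*(S - 324)/(S + S) = -7*(-324 + S)/(2*S))
-F(106) = -(-7/2 + 1134/106) = -(-7/2 + 1134*(1/106)) = -(-7/2 + 567/53) = -1*763/106 = -763/106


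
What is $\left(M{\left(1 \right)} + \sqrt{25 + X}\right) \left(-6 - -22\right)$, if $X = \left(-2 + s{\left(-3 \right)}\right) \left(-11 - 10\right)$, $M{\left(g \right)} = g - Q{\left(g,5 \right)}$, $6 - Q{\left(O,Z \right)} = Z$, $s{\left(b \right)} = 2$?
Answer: $80$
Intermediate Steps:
$Q{\left(O,Z \right)} = 6 - Z$
$M{\left(g \right)} = -1 + g$ ($M{\left(g \right)} = g - \left(6 - 5\right) = g - 1 = -1 + g$)
$X = 0$ ($X = \left(-2 + 2\right) \left(-11 - 10\right) = 0 \left(-21\right) = 0$)
$\left(M{\left(1 \right)} + \sqrt{25 + X}\right) \left(-6 - -22\right) = \left(\left(-1 + 1\right) + \sqrt{25 + 0}\right) \left(-6 - -22\right) = \left(0 + \sqrt{25}\right) \left(-6 + 22\right) = \left(0 + 5\right) 16 = 5 \cdot 16 = 80$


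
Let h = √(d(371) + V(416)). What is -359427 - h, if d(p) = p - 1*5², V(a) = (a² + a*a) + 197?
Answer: -359427 - √346655 ≈ -3.6002e+5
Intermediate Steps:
V(a) = 197 + 2*a² (V(a) = (a² + a²) + 197 = 2*a² + 197 = 197 + 2*a²)
d(p) = -25 + p (d(p) = p - 1*25 = p - 25 = -25 + p)
h = √346655 (h = √((-25 + 371) + (197 + 2*416²)) = √(346 + (197 + 2*173056)) = √(346 + (197 + 346112)) = √(346 + 346309) = √346655 ≈ 588.77)
-359427 - h = -359427 - √346655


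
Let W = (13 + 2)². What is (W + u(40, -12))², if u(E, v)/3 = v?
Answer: 35721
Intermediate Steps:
u(E, v) = 3*v
W = 225 (W = 15² = 225)
(W + u(40, -12))² = (225 + 3*(-12))² = (225 - 36)² = 189² = 35721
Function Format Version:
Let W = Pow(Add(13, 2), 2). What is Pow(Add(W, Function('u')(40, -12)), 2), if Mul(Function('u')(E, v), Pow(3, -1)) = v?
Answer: 35721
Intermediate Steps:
Function('u')(E, v) = Mul(3, v)
W = 225 (W = Pow(15, 2) = 225)
Pow(Add(W, Function('u')(40, -12)), 2) = Pow(Add(225, Mul(3, -12)), 2) = Pow(Add(225, -36), 2) = Pow(189, 2) = 35721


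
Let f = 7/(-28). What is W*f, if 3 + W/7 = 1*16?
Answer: -91/4 ≈ -22.750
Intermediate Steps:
W = 91 (W = -21 + 7*(1*16) = -21 + 7*16 = -21 + 112 = 91)
f = -¼ (f = 7*(-1/28) = -¼ ≈ -0.25000)
W*f = 91*(-¼) = -91/4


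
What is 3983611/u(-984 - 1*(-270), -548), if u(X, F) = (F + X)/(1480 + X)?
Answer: -1525723013/631 ≈ -2.4179e+6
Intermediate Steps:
u(X, F) = (F + X)/(1480 + X)
3983611/u(-984 - 1*(-270), -548) = 3983611/(((-548 + (-984 - 1*(-270)))/(1480 + (-984 - 1*(-270))))) = 3983611/(((-548 + (-984 + 270))/(1480 + (-984 + 270)))) = 3983611/(((-548 - 714)/(1480 - 714))) = 3983611/((-1262/766)) = 3983611/(((1/766)*(-1262))) = 3983611/(-631/383) = 3983611*(-383/631) = -1525723013/631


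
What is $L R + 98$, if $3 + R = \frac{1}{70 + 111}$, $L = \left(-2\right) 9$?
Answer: $\frac{27494}{181} \approx 151.9$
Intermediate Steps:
$L = -18$
$R = - \frac{542}{181}$ ($R = -3 + \frac{1}{70 + 111} = -3 + \frac{1}{181} = - \frac{542}{181} \approx -2.9945$)
$L R + 98 = \left(-18\right) \left(- \frac{542}{181}\right) + 98 = \frac{9756}{181} + 98 = \frac{27494}{181}$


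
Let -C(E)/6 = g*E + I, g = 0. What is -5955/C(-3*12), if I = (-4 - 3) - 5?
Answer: -1985/24 ≈ -82.708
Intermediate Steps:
I = -12 (I = -7 - 5 = -12)
C(E) = 72 (C(E) = -6*(0*E - 12) = -6*(0 - 12) = -6*(-12) = 72)
-5955/C(-3*12) = -5955/72 = -5955*1/72 = -1985/24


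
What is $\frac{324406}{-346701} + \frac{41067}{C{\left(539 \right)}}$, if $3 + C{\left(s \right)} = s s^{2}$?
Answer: $- \frac{50784762285329}{54290192498016} \approx -0.93543$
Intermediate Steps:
$C{\left(s \right)} = -3 + s^{3}$ ($C{\left(s \right)} = -3 + s s^{2} = -3 + s^{3}$)
$\frac{324406}{-346701} + \frac{41067}{C{\left(539 \right)}} = \frac{324406}{-346701} + \frac{41067}{-3 + 539^{3}} = 324406 \left(- \frac{1}{346701}\right) + \frac{41067}{-3 + 156590819} = - \frac{324406}{346701} + \frac{41067}{156590816} = - \frac{50784762285329}{54290192498016}$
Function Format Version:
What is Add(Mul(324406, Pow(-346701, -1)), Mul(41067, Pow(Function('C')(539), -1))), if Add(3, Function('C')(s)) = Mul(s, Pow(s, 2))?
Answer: Rational(-50784762285329, 54290192498016) ≈ -0.93543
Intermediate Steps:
Function('C')(s) = Add(-3, Pow(s, 3)) (Function('C')(s) = Add(-3, Mul(s, Pow(s, 2))) = Add(-3, Pow(s, 3)))
Add(Mul(324406, Pow(-346701, -1)), Mul(41067, Pow(Function('C')(539), -1))) = Add(Mul(324406, Pow(-346701, -1)), Mul(41067, Pow(Add(-3, Pow(539, 3)), -1))) = Add(Mul(324406, Rational(-1, 346701)), Mul(41067, Pow(Add(-3, 156590819), -1))) = Add(Rational(-324406, 346701), Mul(41067, Pow(156590816, -1))) = Add(Rational(-324406, 346701), Mul(41067, Rational(1, 156590816))) = Add(Rational(-324406, 346701), Rational(41067, 156590816)) = Rational(-50784762285329, 54290192498016)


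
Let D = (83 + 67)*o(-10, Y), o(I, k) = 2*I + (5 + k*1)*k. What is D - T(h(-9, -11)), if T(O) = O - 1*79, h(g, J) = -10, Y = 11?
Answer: 23489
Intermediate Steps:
T(O) = -79 + O (T(O) = O - 79 = -79 + O)
o(I, k) = 2*I + k*(5 + k) (o(I, k) = 2*I + (5 + k)*k = 2*I + k*(5 + k))
D = 23400 (D = (83 + 67)*(11**2 + 2*(-10) + 5*11) = 150*(121 - 20 + 55) = 150*156 = 23400)
D - T(h(-9, -11)) = 23400 - (-79 - 10) = 23400 - 1*(-89) = 23400 + 89 = 23489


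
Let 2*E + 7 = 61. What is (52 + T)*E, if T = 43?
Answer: 2565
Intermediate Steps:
E = 27 (E = -7/2 + (½)*61 = -7/2 + 61/2 = 27)
(52 + T)*E = (52 + 43)*27 = 95*27 = 2565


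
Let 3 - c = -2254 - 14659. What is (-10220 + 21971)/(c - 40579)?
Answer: -11751/23663 ≈ -0.49660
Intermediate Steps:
c = 16916 (c = 3 - (-2254 - 14659) = 3 - 1*(-16913) = 3 + 16913 = 16916)
(-10220 + 21971)/(c - 40579) = (-10220 + 21971)/(16916 - 40579) = 11751/(-23663) = 11751*(-1/23663) = -11751/23663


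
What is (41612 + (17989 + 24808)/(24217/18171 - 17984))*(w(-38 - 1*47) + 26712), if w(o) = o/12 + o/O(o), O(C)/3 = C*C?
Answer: 370354838456374725247/333298307940 ≈ 1.1112e+9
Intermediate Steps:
O(C) = 3*C² (O(C) = 3*(C*C) = 3*C²)
w(o) = 1/(3*o) + o/12 (w(o) = o/12 + o/((3*o²)) = o*(1/12) + o*(1/(3*o²)) = o/12 + 1/(3*o) = 1/(3*o) + o/12)
(41612 + (17989 + 24808)/(24217/18171 - 17984))*(w(-38 - 1*47) + 26712) = (41612 + (17989 + 24808)/(24217/18171 - 17984))*((4 + (-38 - 1*47)²)/(12*(-38 - 1*47)) + 26712) = (41612 + 42797/(24217*(1/18171) - 17984))*((4 + (-38 - 47)²)/(12*(-38 - 47)) + 26712) = (41612 + 42797/(24217/18171 - 17984))*((1/12)*(4 + (-85)²)/(-85) + 26712) = (41612 + 42797/(-326763047/18171))*((1/12)*(-1/85)*(4 + 7225) + 26712) = (41612 + 42797*(-18171/326763047))*((1/12)*(-1/85)*7229 + 26712) = (41612 - 777664287/326763047)*(-7229/1020 + 26712) = (13596486247477/326763047)*(27239011/1020) = 370354838456374725247/333298307940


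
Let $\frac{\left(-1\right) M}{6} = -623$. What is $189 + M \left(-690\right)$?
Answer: $-2579031$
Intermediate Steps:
$M = 3738$ ($M = \left(-6\right) \left(-623\right) = 3738$)
$189 + M \left(-690\right) = 189 + 3738 \left(-690\right) = 189 - 2579220 = -2579031$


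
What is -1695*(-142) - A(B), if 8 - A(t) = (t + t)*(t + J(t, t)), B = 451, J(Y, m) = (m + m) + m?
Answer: 1867890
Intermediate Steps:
J(Y, m) = 3*m (J(Y, m) = 2*m + m = 3*m)
A(t) = 8 - 8*t**2 (A(t) = 8 - (t + t)*(t + 3*t) = 8 - 2*t*4*t = 8 - 8*t**2)
-1695*(-142) - A(B) = -1695*(-142) - (8 - 8*451**2) = 240690 - (8 - 8*203401) = 240690 - (8 - 1627208) = 240690 - 1*(-1627200) = 240690 + 1627200 = 1867890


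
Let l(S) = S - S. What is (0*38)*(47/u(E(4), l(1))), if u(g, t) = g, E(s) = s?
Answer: 0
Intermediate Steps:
l(S) = 0
(0*38)*(47/u(E(4), l(1))) = (0*38)*(47/4) = 0*(47*(1/4)) = 0*(47/4) = 0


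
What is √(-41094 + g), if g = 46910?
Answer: 2*√1454 ≈ 76.263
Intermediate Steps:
√(-41094 + g) = √(-41094 + 46910) = √5816 = 2*√1454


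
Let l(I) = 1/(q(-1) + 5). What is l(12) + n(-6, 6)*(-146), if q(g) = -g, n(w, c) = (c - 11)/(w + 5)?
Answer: -4379/6 ≈ -729.83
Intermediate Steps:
n(w, c) = (-11 + c)/(5 + w)
l(I) = ⅙ (l(I) = 1/(-1*(-1) + 5) = 1/(1 + 5) = 1/6 = ⅙)
l(12) + n(-6, 6)*(-146) = ⅙ + ((-11 + 6)/(5 - 6))*(-146) = ⅙ + (-5/(-1))*(-146) = ⅙ - 1*(-5)*(-146) = ⅙ + 5*(-146) = ⅙ - 730 = -4379/6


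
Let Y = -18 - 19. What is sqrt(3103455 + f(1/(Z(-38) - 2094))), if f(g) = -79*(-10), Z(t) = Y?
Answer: sqrt(3104245) ≈ 1761.9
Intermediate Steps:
Y = -37
Z(t) = -37
f(g) = 790
sqrt(3103455 + f(1/(Z(-38) - 2094))) = sqrt(3103455 + 790) = sqrt(3104245)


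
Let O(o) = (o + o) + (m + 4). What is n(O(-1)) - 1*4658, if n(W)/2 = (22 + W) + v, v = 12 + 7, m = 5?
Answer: -4562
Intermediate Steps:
O(o) = 9 + 2*o (O(o) = (o + o) + (5 + 4) = 2*o + 9 = 9 + 2*o)
v = 19
n(W) = 82 + 2*W (n(W) = 2*((22 + W) + 19) = 2*(41 + W) = 82 + 2*W)
n(O(-1)) - 1*4658 = (82 + 2*(9 + 2*(-1))) - 1*4658 = (82 + 2*(9 - 2)) - 4658 = (82 + 2*7) - 4658 = (82 + 14) - 4658 = 96 - 4658 = -4562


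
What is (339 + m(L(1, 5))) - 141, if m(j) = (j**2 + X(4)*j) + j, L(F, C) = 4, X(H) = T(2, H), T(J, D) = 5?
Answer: 238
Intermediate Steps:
X(H) = 5
m(j) = j**2 + 6*j (m(j) = (j**2 + 5*j) + j = j**2 + 6*j)
(339 + m(L(1, 5))) - 141 = (339 + 4*(6 + 4)) - 141 = (339 + 4*10) - 141 = (339 + 40) - 141 = 379 - 141 = 238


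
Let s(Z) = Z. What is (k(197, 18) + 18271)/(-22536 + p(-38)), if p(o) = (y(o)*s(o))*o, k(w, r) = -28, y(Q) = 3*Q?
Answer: -6081/62384 ≈ -0.097477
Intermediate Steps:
p(o) = 3*o**3 (p(o) = ((3*o)*o)*o = (3*o**2)*o = 3*o**3)
(k(197, 18) + 18271)/(-22536 + p(-38)) = (-28 + 18271)/(-22536 + 3*(-38)**3) = 18243/(-22536 + 3*(-54872)) = 18243/(-22536 - 164616) = 18243/(-187152) = 18243*(-1/187152) = -6081/62384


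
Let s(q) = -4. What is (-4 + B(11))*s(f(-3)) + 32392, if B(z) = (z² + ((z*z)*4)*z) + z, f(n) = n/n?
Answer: 10584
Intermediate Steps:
f(n) = 1
B(z) = z + z² + 4*z³ (B(z) = (z² + (z²*4)*z) + z = (z² + (4*z²)*z) + z = (z² + 4*z³) + z = z + z² + 4*z³)
(-4 + B(11))*s(f(-3)) + 32392 = (-4 + 11*(1 + 11 + 4*11²))*(-4) + 32392 = (-4 + 11*(1 + 11 + 4*121))*(-4) + 32392 = (-4 + 11*(1 + 11 + 484))*(-4) + 32392 = (-4 + 11*496)*(-4) + 32392 = (-4 + 5456)*(-4) + 32392 = 5452*(-4) + 32392 = -21808 + 32392 = 10584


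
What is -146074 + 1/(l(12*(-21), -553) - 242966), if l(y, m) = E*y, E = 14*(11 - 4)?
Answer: -39098458989/267662 ≈ -1.4607e+5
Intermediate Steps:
E = 98 (E = 14*7 = 98)
l(y, m) = 98*y
-146074 + 1/(l(12*(-21), -553) - 242966) = -146074 + 1/(98*(12*(-21)) - 242966) = -146074 + 1/(98*(-252) - 242966) = -146074 + 1/(-24696 - 242966) = -146074 + 1/(-267662) = -146074 - 1/267662 = -39098458989/267662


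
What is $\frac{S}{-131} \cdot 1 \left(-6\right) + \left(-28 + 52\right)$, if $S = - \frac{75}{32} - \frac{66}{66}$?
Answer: $\frac{49983}{2096} \approx 23.847$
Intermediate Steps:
$S = - \frac{107}{32}$ ($S = \left(-75\right) \frac{1}{32} - 1 = - \frac{75}{32} - 1 = - \frac{107}{32} \approx -3.3438$)
$\frac{S}{-131} \cdot 1 \left(-6\right) + \left(-28 + 52\right) = - \frac{107}{32 \left(-131\right)} 1 \left(-6\right) + \left(-28 + 52\right) = \left(- \frac{107}{32}\right) \left(- \frac{1}{131}\right) \left(-6\right) + 24 = \frac{107}{4192} \left(-6\right) + 24 = - \frac{321}{2096} + 24 = \frac{49983}{2096}$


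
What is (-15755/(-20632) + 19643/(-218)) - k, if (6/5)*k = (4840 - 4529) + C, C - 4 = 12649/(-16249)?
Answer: -38500094188991/109626543336 ≈ -351.19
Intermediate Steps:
C = 52347/16249 (C = 4 + 12649/(-16249) = 4 + 12649*(-1/16249) = 4 - 12649/16249 = 52347/16249 ≈ 3.2215)
k = 12764465/48747 (k = 5*((4840 - 4529) + 52347/16249)/6 = 5*(311 + 52347/16249)/6 = (⅚)*(5105786/16249) = 12764465/48747 ≈ 261.85)
(-15755/(-20632) + 19643/(-218)) - k = (-15755/(-20632) + 19643/(-218)) - 1*12764465/48747 = (-15755*(-1/20632) + 19643*(-1/218)) - 12764465/48747 = (15755/20632 - 19643/218) - 12764465/48747 = -200919893/2248888 - 12764465/48747 = -38500094188991/109626543336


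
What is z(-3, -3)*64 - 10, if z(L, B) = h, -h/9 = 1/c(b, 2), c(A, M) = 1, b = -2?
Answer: -586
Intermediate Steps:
h = -9 (h = -9/1 = -9*1 = -9)
z(L, B) = -9
z(-3, -3)*64 - 10 = -9*64 - 10 = -576 - 10 = -586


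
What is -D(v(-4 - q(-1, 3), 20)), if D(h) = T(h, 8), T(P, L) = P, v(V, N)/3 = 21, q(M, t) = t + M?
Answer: -63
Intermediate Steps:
q(M, t) = M + t
v(V, N) = 63 (v(V, N) = 3*21 = 63)
D(h) = h
-D(v(-4 - q(-1, 3), 20)) = -1*63 = -63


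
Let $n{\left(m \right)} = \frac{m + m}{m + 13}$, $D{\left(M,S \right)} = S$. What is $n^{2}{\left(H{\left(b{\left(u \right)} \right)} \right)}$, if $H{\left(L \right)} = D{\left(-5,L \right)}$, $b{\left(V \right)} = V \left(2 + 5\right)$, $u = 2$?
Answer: $\frac{784}{729} \approx 1.0754$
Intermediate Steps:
$b{\left(V \right)} = 7 V$ ($b{\left(V \right)} = V 7 = 7 V$)
$H{\left(L \right)} = L$
$n{\left(m \right)} = \frac{2 m}{13 + m}$
$n^{2}{\left(H{\left(b{\left(u \right)} \right)} \right)} = \left(\frac{2 \cdot 7 \cdot 2}{13 + 7 \cdot 2}\right)^{2} = \left(2 \cdot 14 \frac{1}{13 + 14}\right)^{2} = \left(2 \cdot 14 \cdot \frac{1}{27}\right)^{2} = \left(\frac{28}{27}\right)^{2} = \frac{784}{729}$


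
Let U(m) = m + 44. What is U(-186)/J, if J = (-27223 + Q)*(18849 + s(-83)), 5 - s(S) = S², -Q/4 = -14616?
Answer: -142/373798565 ≈ -3.7988e-7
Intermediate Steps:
Q = 58464 (Q = -4*(-14616) = 58464)
U(m) = 44 + m
s(S) = 5 - S²
J = 373798565 (J = (-27223 + 58464)*(18849 + (5 - 1*(-83)²)) = 31241*(18849 + (5 - 1*6889)) = 31241*(18849 + (5 - 6889)) = 31241*(18849 - 6884) = 31241*11965 = 373798565)
U(-186)/J = (44 - 186)/373798565 = -142*1/373798565 = -142/373798565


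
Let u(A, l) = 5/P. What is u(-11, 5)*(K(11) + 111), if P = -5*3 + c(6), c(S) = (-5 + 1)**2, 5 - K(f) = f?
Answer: 525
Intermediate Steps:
K(f) = 5 - f
c(S) = 16 (c(S) = (-4)**2 = 16)
P = 1 (P = -5*3 + 16 = -15 + 16 = 1)
u(A, l) = 5 (u(A, l) = 5/1 = 5*1 = 5)
u(-11, 5)*(K(11) + 111) = 5*((5 - 1*11) + 111) = 5*((5 - 11) + 111) = 5*(-6 + 111) = 5*105 = 525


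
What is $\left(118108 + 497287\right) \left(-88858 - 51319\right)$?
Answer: $-86264224915$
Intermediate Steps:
$\left(118108 + 497287\right) \left(-88858 - 51319\right) = 615395 \left(-140177\right) = -86264224915$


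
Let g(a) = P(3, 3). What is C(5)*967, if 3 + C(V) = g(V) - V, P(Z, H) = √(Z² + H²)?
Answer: -7736 + 2901*√2 ≈ -3633.4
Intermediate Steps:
P(Z, H) = √(H² + Z²)
g(a) = 3*√2 (g(a) = √(3² + 3²) = √(9 + 9) = √18 = 3*√2)
C(V) = -3 - V + 3*√2 (C(V) = -3 + (3*√2 - V) = -3 + (-V + 3*√2) = -3 - V + 3*√2)
C(5)*967 = (-3 - 1*5 + 3*√2)*967 = (-3 - 5 + 3*√2)*967 = (-8 + 3*√2)*967 = -7736 + 2901*√2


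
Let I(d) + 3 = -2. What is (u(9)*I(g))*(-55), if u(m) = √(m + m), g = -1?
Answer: 825*√2 ≈ 1166.7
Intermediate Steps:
u(m) = √2*√m (u(m) = √(2*m) = √2*√m)
I(d) = -5 (I(d) = -3 - 2 = -5)
(u(9)*I(g))*(-55) = ((√2*√9)*(-5))*(-55) = ((√2*3)*(-5))*(-55) = ((3*√2)*(-5))*(-55) = -15*√2*(-55) = 825*√2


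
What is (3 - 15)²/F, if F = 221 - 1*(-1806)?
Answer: 144/2027 ≈ 0.071041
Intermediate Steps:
F = 2027 (F = 221 + 1806 = 2027)
(3 - 15)²/F = (3 - 15)²/2027 = (-12)²*(1/2027) = 144*(1/2027) = 144/2027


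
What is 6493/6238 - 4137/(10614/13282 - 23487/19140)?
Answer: 37708027577513/3900627638 ≈ 9667.2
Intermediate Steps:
6493/6238 - 4137/(10614/13282 - 23487/19140) = 6493*(1/6238) - 4137/(10614*(1/13282) - 23487*1/19140) = 6493/6238 - 4137/(183/229 - 7829/6380) = 6493/6238 - 4137/(-625301/1461020) = 6493/6238 - 4137*(-1461020/625301) = 6493/6238 + 6044239740/625301 = 37708027577513/3900627638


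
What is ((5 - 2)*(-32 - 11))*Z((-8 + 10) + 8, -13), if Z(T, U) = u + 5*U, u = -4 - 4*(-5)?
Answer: 6321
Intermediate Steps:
u = 16 (u = -4 + 20 = 16)
Z(T, U) = 16 + 5*U
((5 - 2)*(-32 - 11))*Z((-8 + 10) + 8, -13) = ((5 - 2)*(-32 - 11))*(16 + 5*(-13)) = (3*(-43))*(16 - 65) = -129*(-49) = 6321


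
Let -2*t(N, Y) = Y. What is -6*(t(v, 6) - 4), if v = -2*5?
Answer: 42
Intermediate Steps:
v = -10
t(N, Y) = -Y/2
-6*(t(v, 6) - 4) = -6*(-½*6 - 4) = -6*(-3 - 4) = -6*(-7) = 42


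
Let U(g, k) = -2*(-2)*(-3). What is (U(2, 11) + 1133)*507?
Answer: 568347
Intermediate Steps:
U(g, k) = -12 (U(g, k) = 4*(-3) = -12)
(U(2, 11) + 1133)*507 = (-12 + 1133)*507 = 1121*507 = 568347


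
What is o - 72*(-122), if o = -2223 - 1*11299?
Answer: -4738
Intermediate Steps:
o = -13522 (o = -2223 - 11299 = -13522)
o - 72*(-122) = -13522 - 72*(-122) = -13522 - 1*(-8784) = -13522 + 8784 = -4738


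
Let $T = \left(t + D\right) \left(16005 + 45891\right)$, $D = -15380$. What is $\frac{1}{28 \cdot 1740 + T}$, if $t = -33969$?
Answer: $- \frac{1}{3054456984} \approx -3.2739 \cdot 10^{-10}$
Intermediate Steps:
$T = -3054505704$ ($T = \left(-33969 - 15380\right) \left(16005 + 45891\right) = \left(-49349\right) 61896 = -3054505704$)
$\frac{1}{28 \cdot 1740 + T} = \frac{1}{28 \cdot 1740 - 3054505704} = \frac{1}{48720 - 3054505704} = \frac{1}{-3054456984} = - \frac{1}{3054456984}$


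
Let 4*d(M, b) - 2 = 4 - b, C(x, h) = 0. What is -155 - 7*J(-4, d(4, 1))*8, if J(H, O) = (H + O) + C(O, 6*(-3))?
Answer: -1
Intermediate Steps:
d(M, b) = 3/2 - b/4 (d(M, b) = ½ + (4 - b)/4 = ½ + (1 - b/4) = 3/2 - b/4)
J(H, O) = H + O (J(H, O) = (H + O) + 0 = H + O)
-155 - 7*J(-4, d(4, 1))*8 = -155 - 7*(-4 + (3/2 - ¼*1))*8 = -155 - 7*(-4 + (3/2 - ¼))*8 = -155 - 7*(-4 + 5/4)*8 = -155 - 7*(-11/4)*8 = -155 - (-77)*8/4 = -155 - 1*(-154) = -155 + 154 = -1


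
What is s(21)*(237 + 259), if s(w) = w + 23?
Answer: 21824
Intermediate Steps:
s(w) = 23 + w
s(21)*(237 + 259) = (23 + 21)*(237 + 259) = 44*496 = 21824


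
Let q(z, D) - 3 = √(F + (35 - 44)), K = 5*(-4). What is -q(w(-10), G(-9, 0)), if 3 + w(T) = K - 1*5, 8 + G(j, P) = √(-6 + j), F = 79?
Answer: -3 - √70 ≈ -11.367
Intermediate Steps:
K = -20
G(j, P) = -8 + √(-6 + j)
w(T) = -28 (w(T) = -3 + (-20 - 1*5) = -3 + (-20 - 5) = -3 - 25 = -28)
q(z, D) = 3 + √70 (q(z, D) = 3 + √(79 + (35 - 44)) = 3 + √(79 - 9) = 3 + √70)
-q(w(-10), G(-9, 0)) = -(3 + √70) = -3 - √70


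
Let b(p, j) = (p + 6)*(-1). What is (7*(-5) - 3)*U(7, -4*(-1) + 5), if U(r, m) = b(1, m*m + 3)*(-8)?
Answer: -2128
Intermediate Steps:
b(p, j) = -6 - p (b(p, j) = (6 + p)*(-1) = -6 - p)
U(r, m) = 56 (U(r, m) = (-6 - 1*1)*(-8) = (-6 - 1)*(-8) = -7*(-8) = 56)
(7*(-5) - 3)*U(7, -4*(-1) + 5) = (7*(-5) - 3)*56 = (-35 - 3)*56 = -38*56 = -2128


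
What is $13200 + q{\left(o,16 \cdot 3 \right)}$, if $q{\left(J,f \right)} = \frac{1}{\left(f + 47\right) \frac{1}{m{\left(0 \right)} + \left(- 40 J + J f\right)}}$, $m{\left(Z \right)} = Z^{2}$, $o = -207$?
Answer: $\frac{1252344}{95} \approx 13183.0$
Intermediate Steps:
$q{\left(J,f \right)} = \frac{- 40 J + J f}{47 + f}$ ($q{\left(J,f \right)} = \frac{1}{\left(f + 47\right) \frac{1}{0^{2} + \left(- 40 J + J f\right)}} = \frac{1}{\left(47 + f\right) \frac{1}{0 + \left(- 40 J + J f\right)}} = \frac{1}{\left(47 + f\right) \frac{1}{- 40 J + J f}} = \frac{1}{\frac{1}{- 40 J + J f} \left(47 + f\right)} = \frac{- 40 J + J f}{47 + f}$)
$13200 + q{\left(o,16 \cdot 3 \right)} = 13200 - \frac{207 \left(-40 + 16 \cdot 3\right)}{47 + 16 \cdot 3} = 13200 - \frac{207 \left(-40 + 48\right)}{47 + 48} = 13200 - 207 \cdot \frac{1}{95} \cdot 8 = 13200 - \frac{207}{95} \cdot 8 = 13200 - \frac{1656}{95} = \frac{1252344}{95}$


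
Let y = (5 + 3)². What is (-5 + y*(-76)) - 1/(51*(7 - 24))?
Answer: -4221422/867 ≈ -4869.0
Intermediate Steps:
y = 64 (y = 8² = 64)
(-5 + y*(-76)) - 1/(51*(7 - 24)) = (-5 + 64*(-76)) - 1/(51*(7 - 24)) = (-5 - 4864) - 1/(51*(-17)) = -4869 - 1/(-867) = -4869 - 1*(-1/867) = -4869 + 1/867 = -4221422/867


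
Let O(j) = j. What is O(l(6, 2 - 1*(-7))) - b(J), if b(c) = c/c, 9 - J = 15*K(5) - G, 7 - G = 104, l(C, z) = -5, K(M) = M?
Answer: -6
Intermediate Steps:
G = -97 (G = 7 - 1*104 = 7 - 104 = -97)
J = -163 (J = 9 - (15*5 - 1*(-97)) = 9 - (75 + 97) = 9 - 1*172 = 9 - 172 = -163)
b(c) = 1
O(l(6, 2 - 1*(-7))) - b(J) = -5 - 1*1 = -5 - 1 = -6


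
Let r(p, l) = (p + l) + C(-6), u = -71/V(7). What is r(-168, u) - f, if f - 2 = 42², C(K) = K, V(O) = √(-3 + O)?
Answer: -3951/2 ≈ -1975.5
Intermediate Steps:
u = -71/2 (u = -71/√(-3 + 7) = -71/(√4) = -71/2 ≈ -35.500)
r(p, l) = -6 + l + p (r(p, l) = (p + l) - 6 = (l + p) - 6 = -6 + l + p)
f = 1766 (f = 2 + 42² = 2 + 1764 = 1766)
r(-168, u) - f = (-6 - 71/2 - 168) - 1*1766 = -419/2 - 1766 = -3951/2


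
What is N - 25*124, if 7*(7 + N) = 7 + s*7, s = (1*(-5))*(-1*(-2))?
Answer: -3116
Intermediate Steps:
s = -10 (s = -5*2 = -10)
N = -16 (N = -7 + (7 - 10*7)/7 = -7 + (7 - 70)/7 = -7 + (⅐)*(-63) = -7 - 9 = -16)
N - 25*124 = -16 - 25*124 = -16 - 3100 = -3116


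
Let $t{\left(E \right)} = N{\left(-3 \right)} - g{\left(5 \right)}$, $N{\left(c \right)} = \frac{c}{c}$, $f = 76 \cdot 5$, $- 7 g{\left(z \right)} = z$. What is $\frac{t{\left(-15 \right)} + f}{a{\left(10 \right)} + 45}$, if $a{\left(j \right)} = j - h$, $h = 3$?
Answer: $\frac{668}{91} \approx 7.3407$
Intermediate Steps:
$g{\left(z \right)} = - \frac{z}{7}$
$f = 380$
$N{\left(c \right)} = 1$
$a{\left(j \right)} = -3 + j$ ($a{\left(j \right)} = j - 3 = -3 + j$)
$t{\left(E \right)} = \frac{12}{7}$ ($t{\left(E \right)} = 1 - \left(- \frac{1}{7}\right) 5 = 1 - - \frac{5}{7} = 1 + \frac{5}{7} = \frac{12}{7}$)
$\frac{t{\left(-15 \right)} + f}{a{\left(10 \right)} + 45} = \frac{\frac{12}{7} + 380}{\left(-3 + 10\right) + 45} = \frac{2672}{7 \left(7 + 45\right)} = \frac{2672}{7 \cdot 52} = \frac{2672}{7} \cdot \frac{1}{52} = \frac{668}{91}$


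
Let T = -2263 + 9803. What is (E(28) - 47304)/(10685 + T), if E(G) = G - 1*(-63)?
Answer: -47213/18225 ≈ -2.5906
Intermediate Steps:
E(G) = 63 + G (E(G) = G + 63 = 63 + G)
T = 7540
(E(28) - 47304)/(10685 + T) = ((63 + 28) - 47304)/(10685 + 7540) = (91 - 47304)/18225 = -47213*1/18225 = -47213/18225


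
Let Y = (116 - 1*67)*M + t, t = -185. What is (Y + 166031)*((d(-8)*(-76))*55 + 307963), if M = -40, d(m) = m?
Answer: 55951172058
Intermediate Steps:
Y = -2145 (Y = (116 - 1*67)*(-40) - 185 = (116 - 67)*(-40) - 185 = 49*(-40) - 185 = -1960 - 185 = -2145)
(Y + 166031)*((d(-8)*(-76))*55 + 307963) = (-2145 + 166031)*(-8*(-76)*55 + 307963) = 163886*(608*55 + 307963) = 163886*(33440 + 307963) = 163886*341403 = 55951172058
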